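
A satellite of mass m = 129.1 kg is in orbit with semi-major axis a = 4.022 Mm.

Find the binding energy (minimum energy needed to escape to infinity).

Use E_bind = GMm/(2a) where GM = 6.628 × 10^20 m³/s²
a = 4.022 Mm = 4.022 × 10^6 m
GM = 6.628 × 10^20 m³/s²
m = 129.1 kg
GMm = 6.628 × 10^20 × 129.1 = 8.55675 × 10^22 m³·kg/s²
2a = 8.044 × 10^6 m
E_bind = GMm/(2a) = 1.06374 × 10^16 J ≈ 10.64 PJ

Final answer: 10.64 PJ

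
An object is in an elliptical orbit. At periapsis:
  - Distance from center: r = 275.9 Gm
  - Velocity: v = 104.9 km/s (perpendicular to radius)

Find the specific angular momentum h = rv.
r = 275.9 Gm = 2.759 × 10^11 m
v = 104.9 km/s = 104900 m/s
h = rv = 2.759 × 10^11 × 104900 = 2.89419 × 10^16 m²/s ≈ 2.894 × 10^16 m²/s

Final answer: h = 2.894 × 10^16 m²/s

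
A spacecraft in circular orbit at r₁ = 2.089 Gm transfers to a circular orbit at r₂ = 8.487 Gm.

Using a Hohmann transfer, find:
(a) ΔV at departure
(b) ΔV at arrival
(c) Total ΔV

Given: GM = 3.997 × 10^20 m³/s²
r₁ = 2.089 Gm = 2.089 × 10^9 m
r₂ = 8.487 Gm = 8.487 × 10^9 m
GM = 3.997 × 10^20 m³/s²
Transfer ellipse: a_t = (r₁ + r₂)/2 = 5.288 × 10^9 m
Circular speed at r₁: v₁ = √(GM/r₁) = 437419 m/s
Transfer speed at r₁ (periapsis): v₁ₜ = √(GM(2/r₁ − 1/a_t)) = 554152 m/s
(a) ΔV₁ = v₁ₜ − v₁ = 116733 m/s ≈ 116.7 km/s
Circular speed at r₂: v₂ = √(GM/r₂) = 217015 m/s
Transfer speed at r₂ (apoapsis): v₂ₜ = √(GM(2/r₂ − 1/a_t)) = 136400 m/s
(b) ΔV₂ = v₂ − v₂ₜ = 80615.4 m/s ≈ 80.62 km/s
(c) ΔV_total = ΔV₁ + ΔV₂ = 197349 m/s ≈ 197.3 km/s

Final answer:
(a) ΔV₁ = 116.7 km/s
(b) ΔV₂ = 80.62 km/s
(c) ΔV_total = 197.3 km/s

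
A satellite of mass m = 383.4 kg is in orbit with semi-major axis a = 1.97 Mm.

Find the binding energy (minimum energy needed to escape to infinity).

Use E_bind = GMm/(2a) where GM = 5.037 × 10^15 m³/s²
a = 1.97 Mm = 1.97 × 10^6 m
GM = 5.037 × 10^15 m³/s²
m = 383.4 kg
GMm = 5.037 × 10^15 × 383.4 = 1.93119 × 10^18 m³·kg/s²
2a = 3.94 × 10^6 m
E_bind = GMm/(2a) = 4.90149 × 10^11 J ≈ 490.1 GJ

Final answer: 490.1 GJ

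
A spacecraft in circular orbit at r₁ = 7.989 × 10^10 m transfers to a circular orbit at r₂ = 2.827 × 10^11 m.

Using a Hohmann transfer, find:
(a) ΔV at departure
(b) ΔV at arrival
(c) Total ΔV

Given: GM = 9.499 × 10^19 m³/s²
r₁ = 7.989 × 10^10 m
r₂ = 2.827 × 10^11 m
GM = 9.499 × 10^19 m³/s²
Transfer ellipse: a_t = (r₁ + r₂)/2 = 1.81295 × 10^11 m
Circular speed at r₁: v₁ = √(GM/r₁) = 34482 m/s
Transfer speed at r₁ (periapsis): v₁ₜ = √(GM(2/r₁ − 1/a_t)) = 43058.9 m/s
(a) ΔV₁ = v₁ₜ − v₁ = 8576.86 m/s ≈ 8.577 km/s
Circular speed at r₂: v₂ = √(GM/r₂) = 18330.6 m/s
Transfer speed at r₂ (apoapsis): v₂ₜ = √(GM(2/r₂ − 1/a_t)) = 12168.3 m/s
(b) ΔV₂ = v₂ − v₂ₜ = 6162.29 m/s ≈ 6.162 km/s
(c) ΔV_total = ΔV₁ + ΔV₂ = 14739.1 m/s ≈ 14.74 km/s

Final answer:
(a) ΔV₁ = 8.577 km/s
(b) ΔV₂ = 6.162 km/s
(c) ΔV_total = 14.74 km/s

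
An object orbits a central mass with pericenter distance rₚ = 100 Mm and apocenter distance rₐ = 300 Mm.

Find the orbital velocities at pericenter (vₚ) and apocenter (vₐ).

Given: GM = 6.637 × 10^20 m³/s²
rₚ = 100 Mm = 1 × 10^8 m
rₐ = 300 Mm = 3 × 10^8 m
GM = 6.637 × 10^20 m³/s²
a = (rₚ + rₐ)/2 = 2 × 10^8 m
Vis-viva: v² = GM (2/r − 1/a)
vₚ² = 6.637 × 10^20 × (2 × 10^-8 − 5 × 10^-9) = 9.9555 × 10^12 m²/s²
vₚ = 3.15523 × 10^6 m/s ≈ 3155 km/s
vₐ² = 6.637 × 10^20 × (6.66667 × 10^-9 − 5 × 10^-9) = 1.10617 × 10^12 m²/s²
vₐ = 1.05174 × 10^6 m/s ≈ 1052 km/s

Final answer: vₚ = 3155 km/s, vₐ = 1052 km/s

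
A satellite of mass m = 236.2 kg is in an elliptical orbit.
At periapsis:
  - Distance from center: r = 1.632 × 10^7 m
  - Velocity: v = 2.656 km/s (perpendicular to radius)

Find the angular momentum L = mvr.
r = 1.632 × 10^7 m
v = 2.656 km/s = 2656 m/s
vr = 2656 × 1.632 × 10^7 = 4.33459 × 10^10 m²/s
L = m × vr = 236.2 × 4.33459 × 10^10 = 1.02383 × 10^13 kg·m²/s ≈ 1.024 × 10^13 kg·m²/s

Final answer: L = 1.024 × 10^13 kg·m²/s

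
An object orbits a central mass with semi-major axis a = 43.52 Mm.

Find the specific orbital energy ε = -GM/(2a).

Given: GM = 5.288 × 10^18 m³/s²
a = 43.52 Mm = 4.352 × 10^7 m
GM = 5.288 × 10^18 m³/s²
2a = 8.704 × 10^7 m
ε = −GM/(2a) = -6.07537 × 10^10 J/kg ≈ -60.75 GJ/kg

Final answer: -60.75 GJ/kg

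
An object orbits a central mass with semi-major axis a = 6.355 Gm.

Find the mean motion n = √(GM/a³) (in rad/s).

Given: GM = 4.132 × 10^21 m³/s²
a = 6.355 Gm = 6.355 × 10^9 m
GM = 4.132 × 10^21 m³/s²
a³ = 2.56653 × 10^29 m³
GM/a³ = (4.132 × 10^21) / (2.56653 × 10^29) = 1.60995 × 10^-8 s⁻²
n = √(GM/a³) = 0.000126884 rad/s ≈ 0.0001269 rad/s

Final answer: n = 0.0001269 rad/s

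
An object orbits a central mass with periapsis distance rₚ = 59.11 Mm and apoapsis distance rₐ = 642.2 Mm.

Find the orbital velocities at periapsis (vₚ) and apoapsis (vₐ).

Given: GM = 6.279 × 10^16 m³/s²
rₚ = 59.11 Mm = 5.911 × 10^7 m
rₐ = 642.2 Mm = 6.422 × 10^8 m
GM = 6.279 × 10^16 m³/s²
a = (rₚ + rₐ)/2 = 3.50655 × 10^8 m
Vis-viva: v² = GM (2/r − 1/a)
vₚ² = 6.279 × 10^16 × (3.38352 × 10^-8 − 2.85181 × 10^-9) = 1.94545 × 10^9 m²/s²
vₚ = 44107.2 m/s ≈ 44.11 km/s
vₐ² = 6.279 × 10^16 × (3.11429 × 10^-9 − 2.85181 × 10^-9) = 1.64817 × 10^7 m²/s²
vₐ = 4059.76 m/s ≈ 4.06 km/s

Final answer: vₚ = 44.11 km/s, vₐ = 4.06 km/s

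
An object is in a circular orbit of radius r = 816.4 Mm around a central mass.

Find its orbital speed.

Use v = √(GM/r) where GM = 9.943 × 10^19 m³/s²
r = 816.4 Mm = 8.164 × 10^8 m
GM = 9.943 × 10^19 m³/s²
GM/r = (9.943 × 10^19) / (8.164 × 10^8) = 1.21791 × 10^11 m²/s²
v = √(GM/r) = 348985 m/s ≈ 349 km/s

Final answer: 349 km/s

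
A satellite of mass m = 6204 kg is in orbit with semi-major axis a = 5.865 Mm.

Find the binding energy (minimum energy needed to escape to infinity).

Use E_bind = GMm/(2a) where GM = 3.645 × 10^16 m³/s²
a = 5.865 Mm = 5.865 × 10^6 m
GM = 3.645 × 10^16 m³/s²
m = 6204 kg
GMm = 3.645 × 10^16 × 6204 = 2.26136 × 10^20 m³·kg/s²
2a = 1.173 × 10^7 m
E_bind = GMm/(2a) = 1.92784 × 10^13 J ≈ 19.28 TJ

Final answer: 19.28 TJ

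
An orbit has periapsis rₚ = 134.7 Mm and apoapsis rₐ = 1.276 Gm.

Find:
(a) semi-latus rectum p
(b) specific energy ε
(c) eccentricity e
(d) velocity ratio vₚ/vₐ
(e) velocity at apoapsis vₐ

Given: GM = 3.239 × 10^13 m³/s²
rₚ = 134.7 Mm = 1.347 × 10^8 m
rₐ = 1.276 Gm = 1.276 × 10^9 m
GM = 3.239 × 10^13 m³/s²
a = (rₚ + rₐ)/2 = 7.0535 × 10^8 m
e = (rₐ − rₚ)/(rₐ + rₚ) = (1.1413 × 10^9) / (1.4107 × 10^9) = 0.809031
(a) 1 − e² = 0.345469;  p = a(1 − e²) = 7.0535 × 10^8 × 0.345469 = 2.43676 × 10^8 m ≈ 243.7 Mm
(b) 2a = 1.4107 × 10^9 m;  ε = −GM/(2a) = -22960.2 J/kg ≈ -22.96 kJ/kg
(c) e = 0.809031 ≈ 0.809
(d) vₚ/vₐ = rₐ/rₚ (angular momentum) = (1.276 × 10^9) / (1.347 × 10^8) = 9.4729 ≈ 9.473
(e) vₐ² = GM (2/rₐ − 1/a) = 3.239 × 10^13 × (1.5674 × 10^-9 − 1.41774 × 10^-9) = 4847.56 m²/s²;  vₐ = 69.6244 m/s ≈ 69.62 m/s

Final answer:
(a) semi-latus rectum p = 243.7 Mm
(b) specific energy ε = -22.96 kJ/kg
(c) eccentricity e = 0.809
(d) velocity ratio vₚ/vₐ = 9.473
(e) velocity at apoapsis vₐ = 69.62 m/s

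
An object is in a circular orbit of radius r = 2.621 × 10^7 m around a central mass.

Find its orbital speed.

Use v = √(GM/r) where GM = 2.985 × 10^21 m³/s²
r = 2.621 × 10^7 m
GM = 2.985 × 10^21 m³/s²
GM/r = (2.985 × 10^21) / (2.621 × 10^7) = 1.13888 × 10^14 m²/s²
v = √(GM/r) = 1.06718 × 10^7 m/s ≈ 1.067 × 10^4 km/s

Final answer: 1.067 × 10^4 km/s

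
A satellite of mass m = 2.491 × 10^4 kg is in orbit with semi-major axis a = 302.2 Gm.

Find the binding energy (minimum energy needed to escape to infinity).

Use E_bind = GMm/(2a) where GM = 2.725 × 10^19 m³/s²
a = 302.2 Gm = 3.022 × 10^11 m
GM = 2.725 × 10^19 m³/s²
m = 2.491 × 10^4 kg
GMm = 2.725 × 10^19 × 24910 = 6.78797 × 10^23 m³·kg/s²
2a = 6.044 × 10^11 m
E_bind = GMm/(2a) = 1.12309 × 10^12 J ≈ 1.123 TJ

Final answer: 1.123 TJ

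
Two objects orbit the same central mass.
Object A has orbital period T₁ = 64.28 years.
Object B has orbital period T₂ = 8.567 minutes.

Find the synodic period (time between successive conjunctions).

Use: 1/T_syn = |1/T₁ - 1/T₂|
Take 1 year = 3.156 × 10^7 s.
T₁ = 64.28 years = 2.02868 × 10^9 s
T₂ = 8.567 minutes = 514.02 s
1/T₁ = 4.92932 × 10^-10 s⁻¹
1/T₂ = 0.00194545 s⁻¹
|1/T₁ − 1/T₂| = 0.00194545 s⁻¹
T_syn = 1 / |1/T₁ − 1/T₂| = 514.02 s ≈ 8.567 minutes

Final answer: T_syn = 8.567 minutes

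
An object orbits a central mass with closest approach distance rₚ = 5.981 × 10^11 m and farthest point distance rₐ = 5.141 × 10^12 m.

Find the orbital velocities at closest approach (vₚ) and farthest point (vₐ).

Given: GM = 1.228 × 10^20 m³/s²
rₚ = 5.981 × 10^11 m
rₐ = 5.141 × 10^12 m
GM = 1.228 × 10^20 m³/s²
a = (rₚ + rₐ)/2 = 2.86955 × 10^12 m
Vis-viva: v² = GM (2/r − 1/a)
vₚ² = 1.228 × 10^20 × (3.34392 × 10^-12 − 3.48487 × 10^-13) = 3.6784 × 10^8 m²/s²
vₚ = 19179.1 m/s ≈ 19.18 km/s
vₐ² = 1.228 × 10^20 × (3.89029 × 10^-13 − 3.48487 × 10^-13) = 4.97864 × 10^6 m²/s²
vₐ = 2231.29 m/s ≈ 2.231 km/s

Final answer: vₚ = 19.18 km/s, vₐ = 2.231 km/s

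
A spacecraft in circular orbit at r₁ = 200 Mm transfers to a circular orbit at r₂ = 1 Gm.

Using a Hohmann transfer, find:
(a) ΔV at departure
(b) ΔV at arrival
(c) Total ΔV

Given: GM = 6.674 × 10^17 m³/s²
r₁ = 200 Mm = 2 × 10^8 m
r₂ = 1 Gm = 1 × 10^9 m
GM = 6.674 × 10^17 m³/s²
Transfer ellipse: a_t = (r₁ + r₂)/2 = 6 × 10^8 m
Circular speed at r₁: v₁ = √(GM/r₁) = 57766.8 m/s
Transfer speed at r₁ (periapsis): v₁ₜ = √(GM(2/r₁ − 1/a_t)) = 74576.6 m/s
(a) ΔV₁ = v₁ₜ − v₁ = 16809.8 m/s ≈ 16.81 km/s
Circular speed at r₂: v₂ = √(GM/r₂) = 25834.1 m/s
Transfer speed at r₂ (apoapsis): v₂ₜ = √(GM(2/r₂ − 1/a_t)) = 14915.3 m/s
(b) ΔV₂ = v₂ − v₂ₜ = 10918.8 m/s ≈ 10.92 km/s
(c) ΔV_total = ΔV₁ + ΔV₂ = 27728.6 m/s ≈ 27.73 km/s

Final answer:
(a) ΔV₁ = 16.81 km/s
(b) ΔV₂ = 10.92 km/s
(c) ΔV_total = 27.73 km/s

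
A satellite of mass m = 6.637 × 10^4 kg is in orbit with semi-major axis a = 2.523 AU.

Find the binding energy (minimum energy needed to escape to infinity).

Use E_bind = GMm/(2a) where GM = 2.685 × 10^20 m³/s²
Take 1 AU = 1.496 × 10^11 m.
a = 2.523 AU = 3.77441 × 10^11 m
GM = 2.685 × 10^20 m³/s²
m = 6.637 × 10^4 kg
GMm = 2.685 × 10^20 × 66370 = 1.78203 × 10^25 m³·kg/s²
2a = 7.54882 × 10^11 m
E_bind = GMm/(2a) = 2.36068 × 10^13 J ≈ 23.61 TJ

Final answer: 23.61 TJ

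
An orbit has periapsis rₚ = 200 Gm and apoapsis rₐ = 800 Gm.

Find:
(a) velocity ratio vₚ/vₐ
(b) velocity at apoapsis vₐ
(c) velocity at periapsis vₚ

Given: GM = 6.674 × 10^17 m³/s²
rₚ = 200 Gm = 2 × 10^11 m
rₐ = 800 Gm = 8 × 10^11 m
GM = 6.674 × 10^17 m³/s²
a = (rₚ + rₐ)/2 = 5 × 10^11 m
e = (rₐ − rₚ)/(rₐ + rₚ) = (6 × 10^11) / (1 × 10^12) = 0.6
(a) vₚ/vₐ = rₐ/rₚ (angular momentum) = (8 × 10^11) / (2 × 10^11) = 4 ≈ 4
(b) vₐ² = GM (2/rₐ − 1/a) = 6.674 × 10^17 × (2.5 × 10^-12 − 2 × 10^-12) = 333700 m²/s²;  vₐ = 577.668 m/s ≈ 577.7 m/s
(c) vₚ² = GM (2/rₚ − 1/a) = 6.674 × 10^17 × (1 × 10^-11 − 2 × 10^-12) = 5.3392 × 10^6 m²/s²;  vₚ = 2310.67 m/s ≈ 2.311 km/s

Final answer:
(a) velocity ratio vₚ/vₐ = 4
(b) velocity at apoapsis vₐ = 577.7 m/s
(c) velocity at periapsis vₚ = 2.311 km/s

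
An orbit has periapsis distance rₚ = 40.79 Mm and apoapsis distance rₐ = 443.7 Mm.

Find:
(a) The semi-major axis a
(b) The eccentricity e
rₚ = 40.79 Mm = 4.079 × 10^7 m
rₐ = 443.7 Mm = 4.437 × 10^8 m
(a) a = (rₚ + rₐ)/2 = 2.42245 × 10^8 m ≈ 242.2 Mm
(b) e = (rₐ − rₚ)/(rₐ + rₚ) = (4.0291 × 10^8) / (4.8449 × 10^8) = 0.831617

Final answer:
(a) a = 242.2 Mm
(b) e = 0.8316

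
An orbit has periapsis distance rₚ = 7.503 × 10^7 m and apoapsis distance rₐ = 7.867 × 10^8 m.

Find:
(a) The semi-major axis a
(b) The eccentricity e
rₚ = 7.503 × 10^7 m
rₐ = 7.867 × 10^8 m
(a) a = (rₚ + rₐ)/2 = 4.30865 × 10^8 m ≈ 4.309 × 10^8 m
(b) e = (rₐ − rₚ)/(rₐ + rₚ) = (7.1167 × 10^8) / (8.6173 × 10^8) = 0.825862

Final answer:
(a) a = 4.309 × 10^8 m
(b) e = 0.8259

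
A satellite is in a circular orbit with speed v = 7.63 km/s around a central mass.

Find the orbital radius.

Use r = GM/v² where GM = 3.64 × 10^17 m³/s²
v = 7.63 km/s = 7630 m/s
GM = 3.64 × 10^17 m³/s²
v² = 5.82169 × 10^7 m²/s²
r = GM/v² = (3.64 × 10^17) / (5.82169 × 10^7) = 6.25248 × 10^9 m ≈ 6.252 Gm

Final answer: 6.252 Gm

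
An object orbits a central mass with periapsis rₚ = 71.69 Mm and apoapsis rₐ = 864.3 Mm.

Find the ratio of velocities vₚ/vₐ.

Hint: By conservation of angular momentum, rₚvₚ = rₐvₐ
rₚ = 71.69 Mm = 7.169 × 10^7 m
rₐ = 864.3 Mm = 8.643 × 10^8 m
rₚvₚ = rₐvₐ  ⇒  vₚ/vₐ = rₐ/rₚ
vₚ/vₐ = (8.643 × 10^8) / (7.169 × 10^7) = 12.0561

Final answer: vₚ/vₐ = 12.06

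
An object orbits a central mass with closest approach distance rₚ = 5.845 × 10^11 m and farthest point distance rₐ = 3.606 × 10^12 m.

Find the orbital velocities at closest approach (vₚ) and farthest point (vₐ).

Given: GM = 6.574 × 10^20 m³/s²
rₚ = 5.845 × 10^11 m
rₐ = 3.606 × 10^12 m
GM = 6.574 × 10^20 m³/s²
a = (rₚ + rₐ)/2 = 2.09525 × 10^12 m
Vis-viva: v² = GM (2/r − 1/a)
vₚ² = 6.574 × 10^20 × (3.42173 × 10^-12 − 4.7727 × 10^-13) = 1.93569 × 10^9 m²/s²
vₚ = 43996.4 m/s ≈ 44 km/s
vₐ² = 6.574 × 10^20 × (5.54631 × 10^-13 − 4.7727 × 10^-13) = 5.08572 × 10^7 m²/s²
vₐ = 7131.43 m/s ≈ 7.131 km/s

Final answer: vₚ = 44 km/s, vₐ = 7.131 km/s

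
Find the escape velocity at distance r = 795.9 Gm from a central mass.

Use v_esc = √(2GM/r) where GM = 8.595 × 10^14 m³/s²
r = 795.9 Gm = 7.959 × 10^11 m
GM = 8.595 × 10^14 m³/s²
2GM/r = 2 × (8.595 × 10^14) / (7.959 × 10^11) = 2159.82 m²/s²
v_esc = √(2GM/r) = 46.4739 m/s ≈ 46.47 m/s

Final answer: 46.47 m/s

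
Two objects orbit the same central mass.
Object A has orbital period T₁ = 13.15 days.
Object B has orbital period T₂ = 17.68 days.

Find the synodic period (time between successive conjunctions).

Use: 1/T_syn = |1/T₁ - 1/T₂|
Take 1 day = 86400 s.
T₁ = 13.15 days = 1.13616 × 10^6 s
T₂ = 17.68 days = 1.52755 × 10^6 s
1/T₁ = 8.80158 × 10^-7 s⁻¹
1/T₂ = 6.54642 × 10^-7 s⁻¹
|1/T₁ − 1/T₂| = 2.25516 × 10^-7 s⁻¹
T_syn = 1 / |1/T₁ − 1/T₂| = 4.43428 × 10^6 s ≈ 51.32 days

Final answer: T_syn = 51.32 days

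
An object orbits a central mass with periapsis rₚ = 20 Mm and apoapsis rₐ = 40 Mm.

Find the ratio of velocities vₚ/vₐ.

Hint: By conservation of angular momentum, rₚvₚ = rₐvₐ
rₚ = 20 Mm = 2 × 10^7 m
rₐ = 40 Mm = 4 × 10^7 m
rₚvₚ = rₐvₐ  ⇒  vₚ/vₐ = rₐ/rₚ
vₚ/vₐ = (4 × 10^7) / (2 × 10^7) = 2

Final answer: vₚ/vₐ = 2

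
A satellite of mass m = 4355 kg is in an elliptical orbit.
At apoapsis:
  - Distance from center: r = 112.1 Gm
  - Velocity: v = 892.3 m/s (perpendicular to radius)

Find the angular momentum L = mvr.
r = 112.1 Gm = 1.121 × 10^11 m
v = 892.3 m/s
vr = 892.3 × 1.121 × 10^11 = 1.00027 × 10^14 m²/s
L = m × vr = 4355 × 1.00027 × 10^14 = 4.35617 × 10^17 kg·m²/s ≈ 4.356 × 10^17 kg·m²/s

Final answer: L = 4.356 × 10^17 kg·m²/s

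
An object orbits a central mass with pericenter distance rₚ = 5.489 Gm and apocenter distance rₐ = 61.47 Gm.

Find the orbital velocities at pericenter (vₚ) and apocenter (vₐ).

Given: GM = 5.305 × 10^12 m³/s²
rₚ = 5.489 Gm = 5.489 × 10^9 m
rₐ = 61.47 Gm = 6.147 × 10^10 m
GM = 5.305 × 10^12 m³/s²
a = (rₚ + rₐ)/2 = 3.34795 × 10^10 m
Vis-viva: v² = GM (2/r − 1/a)
vₚ² = 5.305 × 10^12 × (3.64365 × 10^-10 − 2.9869 × 10^-11) = 1774.5 m²/s²
vₚ = 42.1248 m/s ≈ 42.12 m/s
vₐ² = 5.305 × 10^12 × (3.25362 × 10^-11 − 2.9869 × 10^-11) = 14.1493 m²/s²
vₐ = 3.76156 m/s ≈ 3.762 m/s

Final answer: vₚ = 42.12 m/s, vₐ = 3.762 m/s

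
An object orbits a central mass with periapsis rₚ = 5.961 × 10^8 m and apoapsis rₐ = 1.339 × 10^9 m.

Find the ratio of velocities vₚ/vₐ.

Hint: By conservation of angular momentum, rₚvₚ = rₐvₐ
rₚ = 5.961 × 10^8 m
rₐ = 1.339 × 10^9 m
rₚvₚ = rₐvₐ  ⇒  vₚ/vₐ = rₐ/rₚ
vₚ/vₐ = (1.339 × 10^9) / (5.961 × 10^8) = 2.24627

Final answer: vₚ/vₐ = 2.246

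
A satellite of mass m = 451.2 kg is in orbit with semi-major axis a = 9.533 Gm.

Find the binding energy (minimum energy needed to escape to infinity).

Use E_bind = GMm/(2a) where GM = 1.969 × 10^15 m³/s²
a = 9.533 Gm = 9.533 × 10^9 m
GM = 1.969 × 10^15 m³/s²
m = 451.2 kg
GMm = 1.969 × 10^15 × 451.2 = 8.88413 × 10^17 m³·kg/s²
2a = 1.9066 × 10^10 m
E_bind = GMm/(2a) = 4.65967 × 10^7 J ≈ 46.6 MJ

Final answer: 46.6 MJ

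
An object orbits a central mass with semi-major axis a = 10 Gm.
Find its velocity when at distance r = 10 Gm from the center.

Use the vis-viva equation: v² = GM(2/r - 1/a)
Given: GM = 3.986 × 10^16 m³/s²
a = 10 Gm = 1 × 10^10 m
r = 10 Gm = 1 × 10^10 m
GM = 3.986 × 10^16 m³/s²
2/r − 1/a = 2 × 10^-10 − 1 × 10^-10 = 1 × 10^-10 m⁻¹
v² = GM (2/r − 1/a) = 3.986 × 10^6 m²/s²
v = 1996.5 m/s ≈ 1.996 km/s

Final answer: 1.996 km/s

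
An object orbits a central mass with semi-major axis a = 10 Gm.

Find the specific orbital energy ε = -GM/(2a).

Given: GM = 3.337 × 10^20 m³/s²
a = 10 Gm = 1 × 10^10 m
GM = 3.337 × 10^20 m³/s²
2a = 2 × 10^10 m
ε = −GM/(2a) = -1.6685 × 10^10 J/kg ≈ -16.68 GJ/kg

Final answer: -16.68 GJ/kg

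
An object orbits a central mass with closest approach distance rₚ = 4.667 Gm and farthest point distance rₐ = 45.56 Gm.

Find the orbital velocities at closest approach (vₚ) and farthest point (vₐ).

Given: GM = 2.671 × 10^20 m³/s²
rₚ = 4.667 Gm = 4.667 × 10^9 m
rₐ = 45.56 Gm = 4.556 × 10^10 m
GM = 2.671 × 10^20 m³/s²
a = (rₚ + rₐ)/2 = 2.51135 × 10^10 m
Vis-viva: v² = GM (2/r − 1/a)
vₚ² = 2.671 × 10^20 × (4.28541 × 10^-10 − 3.98192 × 10^-11) = 1.03828 × 10^11 m²/s²
vₚ = 322223 m/s ≈ 322.2 km/s
vₐ² = 2.671 × 10^20 × (4.38982 × 10^-11 − 3.98192 × 10^-11) = 1.08948 × 10^9 m²/s²
vₐ = 33007.3 m/s ≈ 33.01 km/s

Final answer: vₚ = 322.2 km/s, vₐ = 33.01 km/s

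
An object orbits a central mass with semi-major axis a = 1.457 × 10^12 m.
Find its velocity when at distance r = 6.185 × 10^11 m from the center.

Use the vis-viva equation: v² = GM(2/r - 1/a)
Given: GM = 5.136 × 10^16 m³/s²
a = 1.457 × 10^12 m
r = 6.185 × 10^11 m
GM = 5.136 × 10^16 m³/s²
2/r − 1/a = 3.23363 × 10^-12 − 6.86342 × 10^-13 = 2.54729 × 10^-12 m⁻¹
v² = GM (2/r − 1/a) = 130829 m²/s²
v = 361.703 m/s ≈ 361.7 m/s

Final answer: 361.7 m/s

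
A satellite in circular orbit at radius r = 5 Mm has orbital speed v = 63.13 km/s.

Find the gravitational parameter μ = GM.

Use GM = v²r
r = 5 Mm = 5 × 10^6 m
v = 63.13 km/s = 63130 m/s
v² = 3.9854 × 10^9 m²/s²
GM = v²r = 3.9854 × 10^9 × 5 × 10^6 = 1.9927 × 10^16 m³/s²
GM ≈ 1.993 × 10^16 m³/s²

Final answer: GM = 1.993 × 10^16 m³/s²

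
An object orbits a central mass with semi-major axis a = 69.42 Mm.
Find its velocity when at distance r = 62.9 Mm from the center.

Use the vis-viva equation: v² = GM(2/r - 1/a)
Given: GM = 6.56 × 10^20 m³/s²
a = 69.42 Mm = 6.942 × 10^7 m
r = 62.9 Mm = 6.29 × 10^7 m
GM = 6.56 × 10^20 m³/s²
2/r − 1/a = 3.17965 × 10^-8 − 1.44051 × 10^-8 = 1.73914 × 10^-8 m⁻¹
v² = GM (2/r − 1/a) = 1.14088 × 10^13 m²/s²
v = 3.37769 × 10^6 m/s ≈ 3378 km/s

Final answer: 3378 km/s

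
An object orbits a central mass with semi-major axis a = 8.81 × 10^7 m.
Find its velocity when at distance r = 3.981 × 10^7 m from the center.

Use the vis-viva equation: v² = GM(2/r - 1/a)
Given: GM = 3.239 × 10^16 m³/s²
a = 8.81 × 10^7 m
r = 3.981 × 10^7 m
GM = 3.239 × 10^16 m³/s²
2/r − 1/a = 5.02386 × 10^-8 − 1.13507 × 10^-8 = 3.88879 × 10^-8 m⁻¹
v² = GM (2/r − 1/a) = 1.25958 × 10^9 m²/s²
v = 35490.5 m/s ≈ 35.49 km/s

Final answer: 35.49 km/s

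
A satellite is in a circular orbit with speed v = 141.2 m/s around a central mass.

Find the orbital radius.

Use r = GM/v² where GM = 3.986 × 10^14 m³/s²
v = 141.2 m/s
GM = 3.986 × 10^14 m³/s²
v² = 19937.4 m²/s²
r = GM/v² = (3.986 × 10^14) / 19937.4 = 1.99925 × 10^10 m ≈ 19.99 Gm

Final answer: 19.99 Gm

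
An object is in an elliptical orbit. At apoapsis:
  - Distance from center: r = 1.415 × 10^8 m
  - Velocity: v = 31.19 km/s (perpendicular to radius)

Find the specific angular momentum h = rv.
r = 1.415 × 10^8 m
v = 31.19 km/s = 31190 m/s
h = rv = 1.415 × 10^8 × 31190 = 4.41338 × 10^12 m²/s ≈ 4.413 × 10^12 m²/s

Final answer: h = 4.413 × 10^12 m²/s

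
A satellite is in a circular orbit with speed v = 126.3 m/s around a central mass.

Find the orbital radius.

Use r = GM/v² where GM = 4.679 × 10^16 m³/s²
v = 126.3 m/s
GM = 4.679 × 10^16 m³/s²
v² = 15951.7 m²/s²
r = GM/v² = (4.679 × 10^16) / 15951.7 = 2.93323 × 10^12 m ≈ 2.933 Tm

Final answer: 2.933 Tm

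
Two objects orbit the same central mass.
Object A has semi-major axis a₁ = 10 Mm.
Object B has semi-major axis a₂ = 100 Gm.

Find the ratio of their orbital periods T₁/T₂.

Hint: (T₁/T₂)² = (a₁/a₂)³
a₁ = 10 Mm = 1 × 10^7 m
a₂ = 100 Gm = 1 × 10^11 m
a₁/a₂ = 0.0001
T₁/T₂ = (a₁/a₂)^(3/2) = (0.0001)^1.5 = 1 × 10^-6

Final answer: T₁/T₂ = 1 × 10^-6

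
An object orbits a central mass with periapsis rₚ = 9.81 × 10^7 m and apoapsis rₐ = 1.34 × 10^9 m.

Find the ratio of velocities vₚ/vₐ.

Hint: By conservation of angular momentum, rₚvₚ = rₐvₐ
rₚ = 9.81 × 10^7 m
rₐ = 1.34 × 10^9 m
rₚvₚ = rₐvₐ  ⇒  vₚ/vₐ = rₐ/rₚ
vₚ/vₐ = (1.34 × 10^9) / (9.81 × 10^7) = 13.6595

Final answer: vₚ/vₐ = 13.66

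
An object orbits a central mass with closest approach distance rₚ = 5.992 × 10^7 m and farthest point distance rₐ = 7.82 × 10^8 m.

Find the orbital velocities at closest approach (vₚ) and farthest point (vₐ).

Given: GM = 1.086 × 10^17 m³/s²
rₚ = 5.992 × 10^7 m
rₐ = 7.82 × 10^8 m
GM = 1.086 × 10^17 m³/s²
a = (rₚ + rₐ)/2 = 4.2096 × 10^8 m
Vis-viva: v² = GM (2/r − 1/a)
vₚ² = 1.086 × 10^17 × (3.33778 × 10^-8 − 2.37552 × 10^-9) = 3.36685 × 10^9 m²/s²
vₚ = 58024.6 m/s ≈ 58.02 km/s
vₐ² = 1.086 × 10^17 × (2.55754 × 10^-9 − 2.37552 × 10^-9) = 1.97676 × 10^7 m²/s²
vₐ = 4446.08 m/s ≈ 4.446 km/s

Final answer: vₚ = 58.02 km/s, vₐ = 4.446 km/s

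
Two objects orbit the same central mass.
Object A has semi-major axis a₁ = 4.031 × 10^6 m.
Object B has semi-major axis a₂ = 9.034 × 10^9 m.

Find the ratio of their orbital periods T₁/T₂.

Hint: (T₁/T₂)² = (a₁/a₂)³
a₁ = 4.031 × 10^6 m
a₂ = 9.034 × 10^9 m
a₁/a₂ = 0.000446203
T₁/T₂ = (a₁/a₂)^(3/2) = (0.000446203)^1.5 = 9.42538 × 10^-6

Final answer: T₁/T₂ = 9.425 × 10^-6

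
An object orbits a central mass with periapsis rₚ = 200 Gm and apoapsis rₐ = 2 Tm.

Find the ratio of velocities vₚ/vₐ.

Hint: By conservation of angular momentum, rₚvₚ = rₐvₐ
rₚ = 200 Gm = 2 × 10^11 m
rₐ = 2 Tm = 2 × 10^12 m
rₚvₚ = rₐvₐ  ⇒  vₚ/vₐ = rₐ/rₚ
vₚ/vₐ = (2 × 10^12) / (2 × 10^11) = 10

Final answer: vₚ/vₐ = 10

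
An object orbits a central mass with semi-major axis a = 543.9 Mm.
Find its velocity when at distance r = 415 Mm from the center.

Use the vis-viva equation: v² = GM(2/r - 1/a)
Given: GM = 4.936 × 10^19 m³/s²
a = 543.9 Mm = 5.439 × 10^8 m
r = 415 Mm = 4.15 × 10^8 m
GM = 4.936 × 10^19 m³/s²
2/r − 1/a = 4.81928 × 10^-9 − 1.83857 × 10^-9 = 2.9807 × 10^-9 m⁻¹
v² = GM (2/r − 1/a) = 1.47128 × 10^11 m²/s²
v = 383572 m/s ≈ 383.6 km/s

Final answer: 383.6 km/s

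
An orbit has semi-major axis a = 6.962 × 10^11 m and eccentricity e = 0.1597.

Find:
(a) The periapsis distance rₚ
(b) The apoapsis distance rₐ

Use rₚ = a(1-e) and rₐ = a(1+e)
a = 6.962 × 10^11 m
e = 0.1597:  1 − e = 0.8403,  1 + e = 1.1597
(a) rₚ = a(1 − e) = 6.962 × 10^11 m × 0.8403 = 5.85017 × 10^11 m ≈ 5.85 × 10^11 m
(b) rₐ = a(1 + e) = 6.962 × 10^11 m × 1.1597 = 8.07383 × 10^11 m ≈ 8.074 × 10^11 m

Final answer:
(a) rₚ = 5.85 × 10^11 m
(b) rₐ = 8.074 × 10^11 m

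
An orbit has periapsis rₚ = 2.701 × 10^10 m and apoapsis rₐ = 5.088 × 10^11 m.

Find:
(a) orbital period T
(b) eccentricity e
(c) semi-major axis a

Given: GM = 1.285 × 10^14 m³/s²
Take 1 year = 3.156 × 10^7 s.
rₚ = 2.701 × 10^10 m
rₐ = 5.088 × 10^11 m
GM = 1.285 × 10^14 m³/s²
a = (rₚ + rₐ)/2 = 2.67905 × 10^11 m
e = (rₐ − rₚ)/(rₐ + rₚ) = (4.8179 × 10^11) / (5.3581 × 10^11) = 0.899181
(a) a³ = 1.92284 × 10^34 m³;  T = 2π √(a³/GM) = 2π × 1.22326 × 10^10 s = 7.68599 × 10^10 s ≈ 2435 years
(b) e = 0.899181 ≈ 0.8992
(c) a = 2.67905 × 10^11 m ≈ 2.679 × 10^11 m

Final answer:
(a) orbital period T = 2435 years
(b) eccentricity e = 0.8992
(c) semi-major axis a = 2.679 × 10^11 m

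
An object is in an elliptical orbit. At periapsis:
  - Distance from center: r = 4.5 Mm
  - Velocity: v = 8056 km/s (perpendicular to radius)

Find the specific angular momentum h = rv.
r = 4.5 Mm = 4.5 × 10^6 m
v = 8056 km/s = 8.056 × 10^6 m/s
h = rv = 4.5 × 10^6 × 8.056 × 10^6 = 3.6252 × 10^13 m²/s ≈ 3.625 × 10^13 m²/s

Final answer: h = 3.625 × 10^13 m²/s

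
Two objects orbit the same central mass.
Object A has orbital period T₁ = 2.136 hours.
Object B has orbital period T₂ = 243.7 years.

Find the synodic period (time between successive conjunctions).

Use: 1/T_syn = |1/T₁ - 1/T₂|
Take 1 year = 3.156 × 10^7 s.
T₁ = 2.136 hours = 7689.6 s
T₂ = 243.7 years = 7.69117 × 10^9 s
1/T₁ = 0.000130046 s⁻¹
1/T₂ = 1.30019 × 10^-10 s⁻¹
|1/T₁ − 1/T₂| = 0.000130046 s⁻¹
T_syn = 1 / |1/T₁ − 1/T₂| = 7689.61 s ≈ 2.136 hours

Final answer: T_syn = 2.136 hours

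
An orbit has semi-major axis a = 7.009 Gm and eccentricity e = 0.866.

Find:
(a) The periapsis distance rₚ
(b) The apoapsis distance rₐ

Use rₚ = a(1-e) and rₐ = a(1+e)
a = 7.009 Gm = 7.009 × 10^9 m
e = 0.866:  1 − e = 0.134,  1 + e = 1.866
(a) rₚ = a(1 − e) = 7.009 × 10^9 m × 0.134 = 9.39206 × 10^8 m ≈ 939.2 Mm
(b) rₐ = a(1 + e) = 7.009 × 10^9 m × 1.866 = 1.30788 × 10^10 m ≈ 13.08 Gm

Final answer:
(a) rₚ = 939.2 Mm
(b) rₐ = 13.08 Gm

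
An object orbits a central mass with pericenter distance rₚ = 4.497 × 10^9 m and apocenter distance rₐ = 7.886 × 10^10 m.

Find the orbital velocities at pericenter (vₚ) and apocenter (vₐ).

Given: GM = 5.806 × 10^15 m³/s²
rₚ = 4.497 × 10^9 m
rₐ = 7.886 × 10^10 m
GM = 5.806 × 10^15 m³/s²
a = (rₚ + rₐ)/2 = 4.16785 × 10^10 m
Vis-viva: v² = GM (2/r − 1/a)
vₚ² = 5.806 × 10^15 × (4.44741 × 10^-10 − 2.39932 × 10^-11) = 2.44286 × 10^6 m²/s²
vₚ = 1562.97 m/s ≈ 1.563 km/s
vₐ² = 5.806 × 10^15 × (2.53614 × 10^-11 − 2.39932 × 10^-11) = 7943.85 m²/s²
vₐ = 89.1283 m/s ≈ 89.13 m/s

Final answer: vₚ = 1.563 km/s, vₐ = 89.13 m/s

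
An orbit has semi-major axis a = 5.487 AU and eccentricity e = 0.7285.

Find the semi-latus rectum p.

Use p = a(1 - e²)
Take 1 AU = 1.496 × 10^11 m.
a = 5.487 AU = 8.20855 × 10^11 m
e = 0.7285,  e² = 0.530712,  1 − e² = 0.469288
p = a(1 − e²) = 8.20855 × 10^11 m × 0.469288 = 3.85217 × 10^11 m ≈ 2.575 AU

Final answer: p = 2.575 AU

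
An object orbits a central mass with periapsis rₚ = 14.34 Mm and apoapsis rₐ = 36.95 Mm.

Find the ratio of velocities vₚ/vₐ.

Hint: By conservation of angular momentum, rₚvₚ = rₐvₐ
rₚ = 14.34 Mm = 1.434 × 10^7 m
rₐ = 36.95 Mm = 3.695 × 10^7 m
rₚvₚ = rₐvₐ  ⇒  vₚ/vₐ = rₐ/rₚ
vₚ/vₐ = (3.695 × 10^7) / (1.434 × 10^7) = 2.57671

Final answer: vₚ/vₐ = 2.577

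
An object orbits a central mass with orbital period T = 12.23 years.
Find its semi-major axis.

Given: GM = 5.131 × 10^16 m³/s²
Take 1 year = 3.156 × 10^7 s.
T = 12.23 years = 3.85979 × 10^8 s
GM = 5.131 × 10^16 m³/s²
Kepler's third law: a³ = GM T² / (4π²)
T² = 1.4898 × 10^17 s²
a³ = (5.131 × 10^16) × (1.4898 × 10^17) / (4π²) = 1.93628 × 10^32 m³
a = (a³)^(1/3) = 5.78526 × 10^10 m ≈ 5.785 × 10^10 m

Final answer: 5.785 × 10^10 m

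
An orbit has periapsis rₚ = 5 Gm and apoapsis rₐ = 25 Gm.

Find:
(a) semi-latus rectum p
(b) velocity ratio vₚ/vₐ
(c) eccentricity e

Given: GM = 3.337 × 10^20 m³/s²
rₚ = 5 Gm = 5 × 10^9 m
rₐ = 25 Gm = 2.5 × 10^10 m
GM = 3.337 × 10^20 m³/s²
a = (rₚ + rₐ)/2 = 1.5 × 10^10 m
e = (rₐ − rₚ)/(rₐ + rₚ) = (2 × 10^10) / (3 × 10^10) = 0.666667
(a) 1 − e² = 0.555556;  p = a(1 − e²) = 1.5 × 10^10 × 0.555556 = 8.33333 × 10^9 m ≈ 8.333 Gm
(b) vₚ/vₐ = rₐ/rₚ (angular momentum) = (2.5 × 10^10) / (5 × 10^9) = 5 ≈ 5
(c) e = 0.666667 ≈ 0.6667

Final answer:
(a) semi-latus rectum p = 8.333 Gm
(b) velocity ratio vₚ/vₐ = 5
(c) eccentricity e = 0.6667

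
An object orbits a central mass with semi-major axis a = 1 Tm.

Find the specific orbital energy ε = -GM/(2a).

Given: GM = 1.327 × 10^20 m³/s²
a = 1 Tm = 1 × 10^12 m
GM = 1.327 × 10^20 m³/s²
2a = 2 × 10^12 m
ε = −GM/(2a) = -6.635 × 10^7 J/kg ≈ -66.35 MJ/kg

Final answer: -66.35 MJ/kg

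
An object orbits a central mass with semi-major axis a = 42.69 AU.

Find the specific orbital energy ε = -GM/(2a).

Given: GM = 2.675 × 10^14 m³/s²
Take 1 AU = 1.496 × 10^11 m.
a = 42.69 AU = 6.38642 × 10^12 m
GM = 2.675 × 10^14 m³/s²
2a = 1.27728 × 10^13 m
ε = −GM/(2a) = -20.9429 J/kg ≈ -20.94 J/kg

Final answer: -20.94 J/kg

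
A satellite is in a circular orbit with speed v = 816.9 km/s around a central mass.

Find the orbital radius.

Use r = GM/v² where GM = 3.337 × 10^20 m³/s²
v = 816.9 km/s = 816900 m/s
GM = 3.337 × 10^20 m³/s²
v² = 6.67326 × 10^11 m²/s²
r = GM/v² = (3.337 × 10^20) / (6.67326 × 10^11) = 5.00056 × 10^8 m ≈ 500.1 Mm

Final answer: 500.1 Mm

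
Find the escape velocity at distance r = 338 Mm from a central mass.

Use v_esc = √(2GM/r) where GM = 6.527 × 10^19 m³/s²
r = 338 Mm = 3.38 × 10^8 m
GM = 6.527 × 10^19 m³/s²
2GM/r = 2 × (6.527 × 10^19) / (3.38 × 10^8) = 3.86213 × 10^11 m²/s²
v_esc = √(2GM/r) = 621460 m/s ≈ 621.5 km/s

Final answer: 621.5 km/s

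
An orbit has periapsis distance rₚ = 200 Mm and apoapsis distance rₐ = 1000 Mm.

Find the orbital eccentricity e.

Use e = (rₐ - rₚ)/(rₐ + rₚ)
rₚ = 200 Mm = 2 × 10^8 m
rₐ = 1000 Mm = 1 × 10^9 m
rₐ − rₚ = 8 × 10^8 m
rₐ + rₚ = 1.2 × 10^9 m
e = (rₐ − rₚ)/(rₐ + rₚ) = 0.666667

Final answer: e = 0.6667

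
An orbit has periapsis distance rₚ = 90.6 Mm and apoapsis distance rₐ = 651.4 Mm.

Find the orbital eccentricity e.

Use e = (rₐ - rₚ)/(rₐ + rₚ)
rₚ = 90.6 Mm = 9.06 × 10^7 m
rₐ = 651.4 Mm = 6.514 × 10^8 m
rₐ − rₚ = 5.608 × 10^8 m
rₐ + rₚ = 7.42 × 10^8 m
e = (rₐ − rₚ)/(rₐ + rₚ) = 0.755795

Final answer: e = 0.7558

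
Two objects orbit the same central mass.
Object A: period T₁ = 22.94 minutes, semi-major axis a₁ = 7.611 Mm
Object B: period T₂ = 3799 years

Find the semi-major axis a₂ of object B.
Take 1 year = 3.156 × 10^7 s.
T₁ = 22.94 minutes = 1376.4 s
T₂ = 3799 years = 1.19896 × 10^11 s
a₁ = 7.611 Mm = 7.611 × 10^6 m
Kepler's third law: (T₂/T₁)² = (a₂/a₁)³  ⇒  a₂ = a₁ (T₂/T₁)^(2/3)
T₂/T₁ = 8.71087 × 10^7
(T₂/T₁)^(2/3) = 196505
a₂ = 7.611 × 10^6 m × 196505 = 1.4956 × 10^12 m ≈ 1.496 Tm

Final answer: a₂ = 1.496 Tm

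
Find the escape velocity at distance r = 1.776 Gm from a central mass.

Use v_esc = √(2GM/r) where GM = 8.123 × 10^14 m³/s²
r = 1.776 Gm = 1.776 × 10^9 m
GM = 8.123 × 10^14 m³/s²
2GM/r = 2 × (8.123 × 10^14) / (1.776 × 10^9) = 914752 m²/s²
v_esc = √(2GM/r) = 956.427 m/s ≈ 956.4 m/s

Final answer: 956.4 m/s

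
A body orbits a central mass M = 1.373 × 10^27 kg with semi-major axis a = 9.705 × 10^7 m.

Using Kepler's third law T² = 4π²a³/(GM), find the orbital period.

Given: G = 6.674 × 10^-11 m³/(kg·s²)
M = 1.373 × 10^27 kg
GM = G × M = 6.674 × 10^-11 × 1.373 × 10^27 = 9.1634 × 10^16 m³/s²
a = 9.705 × 10^7 m
a³ = 9.14085 × 10^23 m³
T = 2π √(a³/GM) = 2π √((9.14085 × 10^23) / (9.1634 × 10^16)) = 2π × 3158.38 s
T = 19844.7 s ≈ 5.512 hours

Final answer: 5.512 hours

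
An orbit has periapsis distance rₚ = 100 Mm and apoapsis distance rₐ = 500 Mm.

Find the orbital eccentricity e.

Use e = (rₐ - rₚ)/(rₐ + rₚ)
rₚ = 100 Mm = 1 × 10^8 m
rₐ = 500 Mm = 5 × 10^8 m
rₐ − rₚ = 4 × 10^8 m
rₐ + rₚ = 6 × 10^8 m
e = (rₐ − rₚ)/(rₐ + rₚ) = 0.666667

Final answer: e = 0.6667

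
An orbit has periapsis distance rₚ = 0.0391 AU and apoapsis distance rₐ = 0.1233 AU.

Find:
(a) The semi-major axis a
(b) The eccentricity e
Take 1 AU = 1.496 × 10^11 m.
rₚ = 0.0391 AU = 5.84936 × 10^9 m
rₐ = 0.1233 AU = 1.84457 × 10^10 m
(a) a = (rₚ + rₐ)/2 = 1.21475 × 10^10 m ≈ 0.0812 AU
(b) e = (rₐ − rₚ)/(rₐ + rₚ) = (1.25963 × 10^10) / (2.4295 × 10^10) = 0.518473

Final answer:
(a) a = 0.0812 AU
(b) e = 0.5185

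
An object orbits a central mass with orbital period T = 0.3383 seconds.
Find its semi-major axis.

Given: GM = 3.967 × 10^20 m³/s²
T = 0.3383 seconds
GM = 3.967 × 10^20 m³/s²
Kepler's third law: a³ = GM T² / (4π²)
T² = 0.114447 s²
a³ = (3.967 × 10^20) × 0.114447 / (4π²) = 1.15002 × 10^18 m³
a = (a³)^(1/3) = 1.0477 × 10^6 m ≈ 1.048 Mm

Final answer: 1.048 Mm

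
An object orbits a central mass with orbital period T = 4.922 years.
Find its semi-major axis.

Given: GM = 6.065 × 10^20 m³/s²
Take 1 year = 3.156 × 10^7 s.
T = 4.922 years = 1.55338 × 10^8 s
GM = 6.065 × 10^20 m³/s²
Kepler's third law: a³ = GM T² / (4π²)
T² = 2.413 × 10^16 s²
a³ = (6.065 × 10^20) × (2.413 × 10^16) / (4π²) = 3.70705 × 10^35 m³
a = (a³)^(1/3) = 7.18361 × 10^11 m ≈ 718.4 Gm

Final answer: 718.4 Gm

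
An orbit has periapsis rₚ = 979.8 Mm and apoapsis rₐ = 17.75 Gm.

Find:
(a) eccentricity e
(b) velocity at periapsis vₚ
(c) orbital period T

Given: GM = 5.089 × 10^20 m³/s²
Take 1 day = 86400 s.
rₚ = 979.8 Mm = 9.798 × 10^8 m
rₐ = 17.75 Gm = 1.775 × 10^10 m
GM = 5.089 × 10^20 m³/s²
a = (rₚ + rₐ)/2 = 9.3649 × 10^9 m
e = (rₐ − rₚ)/(rₐ + rₚ) = (1.67702 × 10^10) / (1.87298 × 10^10) = 0.895375
(a) e = 0.895375 ≈ 0.8954
(b) vₚ² = GM (2/rₚ − 1/a) = 5.089 × 10^20 × (2.04123 × 10^-9 − 1.06782 × 10^-10) = 9.84442 × 10^11 m²/s²;  vₚ = 992191 m/s ≈ 992.2 km/s
(c) a³ = 8.21314 × 10^29 m³;  T = 2π √(a³/GM) = 2π × 40173.4 s = 252417 s ≈ 2.921 days

Final answer:
(a) eccentricity e = 0.8954
(b) velocity at periapsis vₚ = 992.2 km/s
(c) orbital period T = 2.921 days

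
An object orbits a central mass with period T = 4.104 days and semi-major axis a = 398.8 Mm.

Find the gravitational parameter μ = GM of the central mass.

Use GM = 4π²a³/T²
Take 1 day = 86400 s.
T = 4.104 days = 354586 s
a = 398.8 Mm = 3.988 × 10^8 m
a³ = 6.34257 × 10^25 m³
T² = 1.25731 × 10^11 s²
GM = 4π² × (6.34257 × 10^25) / (1.25731 × 10^11) = 1.99151 × 10^16 m³/s²
GM ≈ 1.992 × 10^16 m³/s²

Final answer: GM = 1.992 × 10^16 m³/s²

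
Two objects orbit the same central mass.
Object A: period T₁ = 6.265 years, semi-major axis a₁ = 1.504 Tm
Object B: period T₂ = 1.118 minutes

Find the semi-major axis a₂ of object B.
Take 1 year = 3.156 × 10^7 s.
T₁ = 6.265 years = 1.97723 × 10^8 s
T₂ = 1.118 minutes = 67.08 s
a₁ = 1.504 Tm = 1.504 × 10^12 m
Kepler's third law: (T₂/T₁)² = (a₂/a₁)³  ⇒  a₂ = a₁ (T₂/T₁)^(2/3)
T₂/T₁ = 3.39262 × 10^-7
(T₂/T₁)^(2/3) = 4.86433 × 10^-5
a₂ = 1.504 × 10^12 m × 4.86433 × 10^-5 = 7.31596 × 10^7 m ≈ 73.16 Mm

Final answer: a₂ = 73.16 Mm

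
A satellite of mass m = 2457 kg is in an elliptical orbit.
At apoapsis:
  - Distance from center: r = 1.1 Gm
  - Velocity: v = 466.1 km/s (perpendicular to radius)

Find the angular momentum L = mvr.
r = 1.1 Gm = 1.1 × 10^9 m
v = 466.1 km/s = 466100 m/s
vr = 466100 × 1.1 × 10^9 = 5.1271 × 10^14 m²/s
L = m × vr = 2457 × 5.1271 × 10^14 = 1.25973 × 10^18 kg·m²/s ≈ 1.26 × 10^18 kg·m²/s

Final answer: L = 1.26 × 10^18 kg·m²/s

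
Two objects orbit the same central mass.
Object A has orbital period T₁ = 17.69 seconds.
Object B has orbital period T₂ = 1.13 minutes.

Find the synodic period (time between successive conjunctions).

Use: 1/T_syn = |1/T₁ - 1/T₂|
T₁ = 17.69 seconds
T₂ = 1.13 minutes = 67.8 s
1/T₁ = 0.0565291 s⁻¹
1/T₂ = 0.0147493 s⁻¹
|1/T₁ − 1/T₂| = 0.0417798 s⁻¹
T_syn = 1 / |1/T₁ − 1/T₂| = 23.935 s ≈ 23.93 seconds

Final answer: T_syn = 23.93 seconds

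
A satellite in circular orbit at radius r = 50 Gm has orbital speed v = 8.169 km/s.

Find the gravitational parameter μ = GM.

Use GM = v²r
r = 50 Gm = 5 × 10^10 m
v = 8.169 km/s = 8169 m/s
v² = 6.67326 × 10^7 m²/s²
GM = v²r = 6.67326 × 10^7 × 5 × 10^10 = 3.33663 × 10^18 m³/s²
GM ≈ 3.337 × 10^18 m³/s²

Final answer: GM = 3.337 × 10^18 m³/s²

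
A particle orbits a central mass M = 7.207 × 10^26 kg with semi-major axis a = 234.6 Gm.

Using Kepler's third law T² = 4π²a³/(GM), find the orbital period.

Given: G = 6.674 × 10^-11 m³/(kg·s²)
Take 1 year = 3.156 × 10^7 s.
M = 7.207 × 10^26 kg
GM = G × M = 6.674 × 10^-11 × 7.207 × 10^26 = 4.80995 × 10^16 m³/s²
a = 234.6 Gm = 2.346 × 10^11 m
a³ = 1.29117 × 10^34 m³
T = 2π √(a³/GM) = 2π √((1.29117 × 10^34) / (4.80995 × 10^16)) = 2π × 5.1811 × 10^8 s
T = 3.25538 × 10^9 s ≈ 103.1 years

Final answer: 103.1 years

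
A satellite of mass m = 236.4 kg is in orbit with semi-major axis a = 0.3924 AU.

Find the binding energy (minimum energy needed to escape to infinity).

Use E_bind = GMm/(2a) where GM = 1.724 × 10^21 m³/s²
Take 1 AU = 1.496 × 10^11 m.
a = 0.3924 AU = 5.8703 × 10^10 m
GM = 1.724 × 10^21 m³/s²
m = 236.4 kg
GMm = 1.724 × 10^21 × 236.4 = 4.07554 × 10^23 m³·kg/s²
2a = 1.17406 × 10^11 m
E_bind = GMm/(2a) = 3.47132 × 10^12 J ≈ 3.471 TJ

Final answer: 3.471 TJ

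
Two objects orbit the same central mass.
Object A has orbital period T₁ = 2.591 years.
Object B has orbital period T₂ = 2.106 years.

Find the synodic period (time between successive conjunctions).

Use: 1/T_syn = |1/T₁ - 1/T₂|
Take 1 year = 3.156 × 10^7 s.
T₁ = 2.591 years = 8.1772 × 10^7 s
T₂ = 2.106 years = 6.64654 × 10^7 s
1/T₁ = 1.22291 × 10^-8 s⁻¹
1/T₂ = 1.50454 × 10^-8 s⁻¹
|1/T₁ − 1/T₂| = 2.8163 × 10^-9 s⁻¹
T_syn = 1 / |1/T₁ − 1/T₂| = 3.55076 × 10^8 s ≈ 11.25 years

Final answer: T_syn = 11.25 years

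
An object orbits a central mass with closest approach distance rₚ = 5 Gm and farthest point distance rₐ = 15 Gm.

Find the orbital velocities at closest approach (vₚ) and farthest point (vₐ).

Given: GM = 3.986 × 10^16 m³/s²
rₚ = 5 Gm = 5 × 10^9 m
rₐ = 15 Gm = 1.5 × 10^10 m
GM = 3.986 × 10^16 m³/s²
a = (rₚ + rₐ)/2 = 1 × 10^10 m
Vis-viva: v² = GM (2/r − 1/a)
vₚ² = 3.986 × 10^16 × (4 × 10^-10 − 1 × 10^-10) = 1.1958 × 10^7 m²/s²
vₚ = 3458.03 m/s ≈ 3.458 km/s
vₐ² = 3.986 × 10^16 × (1.33333 × 10^-10 − 1 × 10^-10) = 1.32867 × 10^6 m²/s²
vₐ = 1152.68 m/s ≈ 1.153 km/s

Final answer: vₚ = 3.458 km/s, vₐ = 1.153 km/s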